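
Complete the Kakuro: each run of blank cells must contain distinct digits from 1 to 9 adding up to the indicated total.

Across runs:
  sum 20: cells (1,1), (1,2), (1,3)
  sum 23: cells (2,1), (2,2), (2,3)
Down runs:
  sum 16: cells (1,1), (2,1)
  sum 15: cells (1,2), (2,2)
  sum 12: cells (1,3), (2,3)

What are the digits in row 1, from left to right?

23 in 3 cells must be {6,8,9}; 16 in 2 cells must be {7,9}.
The 23 across and the 16 down share only 9, so (2,1) = 9.
Given what's placed, (2,3) must be 8 to fit the 23 across and 12 down.
(1,1) = 16 − 9 = 7 completes the 16 down.
(1,3) = 12 − 8 = 4 completes the 12 down.
(2,2) = 23 − 17 = 6 completes the 23 across.
(1,2) = 20 − 11 = 9 completes the 20 across.

7 9 4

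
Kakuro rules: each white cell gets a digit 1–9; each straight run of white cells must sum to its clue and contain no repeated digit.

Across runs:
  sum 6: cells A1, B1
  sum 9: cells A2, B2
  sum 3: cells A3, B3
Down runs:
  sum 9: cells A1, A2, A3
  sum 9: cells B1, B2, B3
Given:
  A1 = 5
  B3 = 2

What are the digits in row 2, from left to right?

3, 6

3 in 2 cells must be {1,2}.
B1 = 6 − 5 = 1 completes the 6 across.
B2 = 9 − 3 = 6 completes the 9 down.
A3 = 3 − 2 = 1 completes the 3 across.
A2 = 9 − 6 = 3 completes the 9 across.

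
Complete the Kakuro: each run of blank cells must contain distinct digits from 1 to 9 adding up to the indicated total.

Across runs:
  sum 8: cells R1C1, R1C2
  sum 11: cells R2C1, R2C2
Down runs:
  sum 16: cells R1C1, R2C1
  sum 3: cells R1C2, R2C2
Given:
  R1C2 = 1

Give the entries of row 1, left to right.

16 in 2 cells must be {7,9}; 3 in 2 cells must be {1,2}.
R1C1 = 8 − 1 = 7 completes the 8 across.
R2C1 = 16 − 7 = 9 completes the 16 down.
R2C2 = 11 − 9 = 2 completes the 11 across.

7, 1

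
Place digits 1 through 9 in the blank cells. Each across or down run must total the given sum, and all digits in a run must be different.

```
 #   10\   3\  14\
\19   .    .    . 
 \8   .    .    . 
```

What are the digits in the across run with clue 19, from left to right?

8 2 9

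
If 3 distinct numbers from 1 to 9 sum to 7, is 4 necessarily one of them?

Yes

The only way to make 7 from 3 distinct digits is {1,2,4}, which contains 4.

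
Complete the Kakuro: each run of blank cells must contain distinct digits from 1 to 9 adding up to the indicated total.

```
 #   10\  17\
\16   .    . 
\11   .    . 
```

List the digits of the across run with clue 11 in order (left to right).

16 in 2 cells must be {7,9}; 17 in 2 cells must be {8,9}.
The 16 across and the 17 down share only 9, so R1C2 = 9.
R2C2 = 17 − 9 = 8 completes the 17 down.
R1C1 = 16 − 9 = 7 completes the 16 across.
R2C1 = 11 − 8 = 3 completes the 11 across.

3, 8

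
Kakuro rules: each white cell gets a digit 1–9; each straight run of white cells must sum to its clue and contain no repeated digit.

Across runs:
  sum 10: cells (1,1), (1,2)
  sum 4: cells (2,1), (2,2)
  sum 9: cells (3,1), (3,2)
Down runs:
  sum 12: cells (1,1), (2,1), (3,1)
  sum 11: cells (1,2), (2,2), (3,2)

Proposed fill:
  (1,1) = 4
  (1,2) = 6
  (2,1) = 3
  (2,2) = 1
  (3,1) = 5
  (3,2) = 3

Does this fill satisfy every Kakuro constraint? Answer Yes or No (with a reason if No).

No — the down run (1,2)–(3,2) sums to 10, not 11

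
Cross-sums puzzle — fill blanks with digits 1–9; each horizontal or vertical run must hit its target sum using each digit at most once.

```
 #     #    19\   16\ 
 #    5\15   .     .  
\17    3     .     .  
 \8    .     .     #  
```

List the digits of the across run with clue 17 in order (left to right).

3 5 9

16 in 2 cells must be {7,9}.
R2C3 = 9: the only remaining digit allowed by both the 17 across and the 16 down.
R3C1 = 5 − 3 = 2 completes the 5 down.
R3C2 = 8 − 2 = 6 completes the 8 across.
R1C3 = 16 − 9 = 7 completes the 16 down.
R2C2 = 17 − 12 = 5 completes the 17 across.
R1C2 = 15 − 7 = 8 completes the 15 across.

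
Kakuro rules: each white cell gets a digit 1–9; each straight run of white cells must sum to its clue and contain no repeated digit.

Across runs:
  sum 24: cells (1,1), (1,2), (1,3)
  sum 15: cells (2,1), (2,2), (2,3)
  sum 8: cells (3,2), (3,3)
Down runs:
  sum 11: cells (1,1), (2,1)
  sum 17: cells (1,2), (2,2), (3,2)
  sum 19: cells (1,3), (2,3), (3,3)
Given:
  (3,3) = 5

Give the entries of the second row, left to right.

4 5 6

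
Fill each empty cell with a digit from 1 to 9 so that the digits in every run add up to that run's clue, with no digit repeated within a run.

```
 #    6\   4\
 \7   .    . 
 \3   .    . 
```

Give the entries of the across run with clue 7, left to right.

4 3

3 in 2 cells must be {1,2}; 4 in 2 cells must be {1,3}.
The 3 across and the 4 down share only 1, so R2C2 = 1.
R1C2 = 4 − 1 = 3 completes the 4 down.
R2C1 = 3 − 1 = 2 completes the 3 across.
R1C1 = 7 − 3 = 4 completes the 7 across.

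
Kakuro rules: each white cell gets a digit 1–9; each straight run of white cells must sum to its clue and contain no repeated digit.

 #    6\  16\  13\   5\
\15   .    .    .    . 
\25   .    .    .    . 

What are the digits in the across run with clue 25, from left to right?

5, 9, 8, 3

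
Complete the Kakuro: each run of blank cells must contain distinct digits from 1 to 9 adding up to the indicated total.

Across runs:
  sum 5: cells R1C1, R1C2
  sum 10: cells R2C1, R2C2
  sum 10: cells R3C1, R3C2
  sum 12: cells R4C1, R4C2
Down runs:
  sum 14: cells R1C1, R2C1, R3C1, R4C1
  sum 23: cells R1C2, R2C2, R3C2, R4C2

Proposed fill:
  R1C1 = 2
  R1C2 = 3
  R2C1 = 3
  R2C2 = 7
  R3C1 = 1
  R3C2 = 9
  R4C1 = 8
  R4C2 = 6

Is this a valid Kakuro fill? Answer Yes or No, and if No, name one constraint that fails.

No — the down run R1C2–R4C2 sums to 25, not 23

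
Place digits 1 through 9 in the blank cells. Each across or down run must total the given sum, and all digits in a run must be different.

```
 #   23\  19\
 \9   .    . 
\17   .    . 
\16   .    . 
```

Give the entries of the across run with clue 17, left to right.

8 9

17 in 2 cells must be {8,9}; 16 in 2 cells must be {7,9}; 23 in 3 cells must be {6,8,9}.
The 16 across and the 23 down share only 9, so R3C1 = 9.
R3C2 = 16 − 9 = 7 completes the 16 across.
Given what's placed, R2C1 must be 8 to fit the 17 across and 23 down.
R2C2 = 17 − 8 = 9 completes the 17 across.
R1C1 = 23 − 17 = 6 completes the 23 down.
R1C2 = 9 − 6 = 3 completes the 9 across.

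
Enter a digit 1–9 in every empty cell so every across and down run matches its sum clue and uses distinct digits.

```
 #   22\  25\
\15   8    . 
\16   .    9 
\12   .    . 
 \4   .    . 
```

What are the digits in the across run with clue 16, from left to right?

7, 9

16 in 2 cells must be {7,9}; 4 in 2 cells must be {1,3}.
R1C2 = 15 − 8 = 7 completes the 15 across.
R2C1 = 16 − 9 = 7 completes the 16 across.
No cell is forced outright now. R4C1 can only be 1 or 3 (the digits allowed by both its 4 across and its 22 down). If R4C1 = 1: then R3C1 would have to be in {3,4,5,7,8,9} for the 12 across but in {6} for the 22 down — contradiction. So R4C1 = 3.
R3C1 = 22 − 18 = 4 completes the 22 down.
R3C2 = 12 − 4 = 8 completes the 12 across.
R4C2 = 4 − 3 = 1 completes the 4 across.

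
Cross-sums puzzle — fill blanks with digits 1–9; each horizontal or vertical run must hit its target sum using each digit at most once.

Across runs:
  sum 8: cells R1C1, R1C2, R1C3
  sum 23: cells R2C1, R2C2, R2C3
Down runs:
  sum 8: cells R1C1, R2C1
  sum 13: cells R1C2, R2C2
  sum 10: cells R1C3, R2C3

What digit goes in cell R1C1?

2

23 in 3 cells must be {6,8,9}.
The 23 across and the 8 down share only 6, so R2C1 = 6.
R1C1 = 8 − 6 = 2 completes the 8 down.
Given what's placed, R1C2 must be 5 to fit the 8 across and 13 down.
R1C3 = 8 − 7 = 1 completes the 8 across.
R2C2 = 13 − 5 = 8 completes the 13 down.
R2C3 = 23 − 14 = 9 completes the 23 across.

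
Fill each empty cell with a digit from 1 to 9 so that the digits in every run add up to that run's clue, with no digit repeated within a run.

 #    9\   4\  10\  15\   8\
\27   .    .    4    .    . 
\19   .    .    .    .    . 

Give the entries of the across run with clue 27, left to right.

7, 3, 4, 8, 5

4 in 2 cells must be {1,3}.
R2C3 = 10 − 4 = 6 completes the 10 down.
R2C4 = 7: the only remaining digit allowed by both the 19 across and the 15 down.
R1C4 = 15 − 7 = 8 completes the 15 down.
Nothing is forced directly, so branch on R1C2, whose candidates are 1 or 3. If R1C2 = 1: that forces R1C1 = 5, after which R1C5 would have to be in {9} for the 27 across but in {1,2,3,5,6,7} for the 8 down — contradiction. So R1C2 = 3.
R2C2 = 4 − 3 = 1 completes the 4 down.
No cell is forced outright now. R2C1 can only be 2 or 3 (the digits allowed by both its 19 across and its 9 down). If R2C1 = 3: then R1C1 would have to be in {5,7} for the 27 across but in {6} for the 9 down — contradiction. So R2C1 = 2.
R1C1 = 9 − 2 = 7 completes the 9 down.
R1C5 = 27 − 22 = 5 completes the 27 across.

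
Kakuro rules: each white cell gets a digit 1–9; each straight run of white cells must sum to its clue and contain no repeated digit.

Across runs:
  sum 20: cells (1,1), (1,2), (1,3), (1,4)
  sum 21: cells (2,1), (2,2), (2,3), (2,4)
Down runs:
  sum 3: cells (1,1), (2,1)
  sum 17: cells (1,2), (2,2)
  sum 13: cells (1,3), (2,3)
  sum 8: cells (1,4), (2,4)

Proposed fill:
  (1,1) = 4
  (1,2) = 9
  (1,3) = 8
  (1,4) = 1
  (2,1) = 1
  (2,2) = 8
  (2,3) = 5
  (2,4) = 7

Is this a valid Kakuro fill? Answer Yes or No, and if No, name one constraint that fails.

No — the across run (1,1)–(1,4) sums to 22, not 20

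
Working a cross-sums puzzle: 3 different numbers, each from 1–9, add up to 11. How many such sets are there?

3 distinct digits from 1–9 sum between 6 and 24.
Enumerating: {1,2,8}, {1,3,7}, {1,4,6}, {2,3,6}, {2,4,5}.

5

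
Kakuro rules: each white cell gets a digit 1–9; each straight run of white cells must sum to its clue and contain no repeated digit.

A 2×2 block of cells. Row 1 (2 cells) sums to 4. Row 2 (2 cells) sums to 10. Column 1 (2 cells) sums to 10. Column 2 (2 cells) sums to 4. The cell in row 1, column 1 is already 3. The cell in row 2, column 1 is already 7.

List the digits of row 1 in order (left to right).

4 in 2 cells must be {1,3}.
(1,2) = 4 − 3 = 1 completes the 4 across.
(2,2) = 10 − 7 = 3 completes the 10 across.

3, 1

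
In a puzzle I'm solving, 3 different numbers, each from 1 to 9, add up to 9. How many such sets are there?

3

3 distinct digits from 1–9 sum between 6 and 24.
Enumerating: {1,2,6}, {1,3,5}, {2,3,4}.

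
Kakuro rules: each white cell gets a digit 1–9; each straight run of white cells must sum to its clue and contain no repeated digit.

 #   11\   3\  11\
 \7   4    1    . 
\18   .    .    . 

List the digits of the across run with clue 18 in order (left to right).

7 2 9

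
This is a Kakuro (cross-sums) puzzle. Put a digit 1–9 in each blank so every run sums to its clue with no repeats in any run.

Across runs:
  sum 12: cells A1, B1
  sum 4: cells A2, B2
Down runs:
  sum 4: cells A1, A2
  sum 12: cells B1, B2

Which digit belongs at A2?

4 in 2 cells must be {1,3}.
The 12 across and the 4 down share only 3, so A1 = 3.
B1 = 12 − 3 = 9 completes the 12 across.
A2 = 4 − 3 = 1 completes the 4 down.
B2 = 4 − 1 = 3 completes the 4 across.

1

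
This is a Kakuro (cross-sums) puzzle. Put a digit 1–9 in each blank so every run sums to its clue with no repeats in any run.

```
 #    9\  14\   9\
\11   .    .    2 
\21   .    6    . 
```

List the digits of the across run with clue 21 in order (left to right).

8 6 7

R1C2 = 14 − 6 = 8 completes the 14 down.
R2C3 = 9 − 2 = 7 completes the 9 down.
R1C1 = 11 − 10 = 1 completes the 11 across.
R2C1 = 21 − 13 = 8 completes the 21 across.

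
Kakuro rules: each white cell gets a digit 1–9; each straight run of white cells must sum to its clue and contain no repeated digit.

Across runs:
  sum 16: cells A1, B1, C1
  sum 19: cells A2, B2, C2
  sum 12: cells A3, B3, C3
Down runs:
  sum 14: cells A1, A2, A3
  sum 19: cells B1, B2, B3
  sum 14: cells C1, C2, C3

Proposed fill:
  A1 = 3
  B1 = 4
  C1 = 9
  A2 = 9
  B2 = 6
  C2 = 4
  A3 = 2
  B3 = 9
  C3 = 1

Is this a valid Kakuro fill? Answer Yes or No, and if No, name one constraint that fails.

Yes

Across: 3+4+9=16; 9+6+4=19; 2+9+1=12. Down: 3+9+2=14; 4+6+9=19; 9+4+1=14. No digit repeats within any run.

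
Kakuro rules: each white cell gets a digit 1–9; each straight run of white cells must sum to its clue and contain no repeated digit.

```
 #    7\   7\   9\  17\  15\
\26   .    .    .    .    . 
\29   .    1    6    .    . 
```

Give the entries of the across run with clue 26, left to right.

17 in 2 cells must be {8,9}.
R1C2 = 7 − 1 = 6 completes the 7 down.
R1C3 = 9 − 6 = 3 completes the 9 down.
R2C1 = 5: the only remaining digit allowed by both the 29 across and the 7 down.
R1C1 = 7 − 5 = 2 completes the 7 down.
R1C4 = 8: the only remaining digit allowed by both the 26 across and the 17 down.
R1C5 = 26 − 19 = 7 completes the 26 across.

2, 6, 3, 8, 7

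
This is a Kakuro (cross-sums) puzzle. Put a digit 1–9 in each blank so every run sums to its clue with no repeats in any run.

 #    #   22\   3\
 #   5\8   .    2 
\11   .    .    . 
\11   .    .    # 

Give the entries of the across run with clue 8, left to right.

6 2

3 in 2 cells must be {1,2}.
R1C2 = 8 − 2 = 6 completes the 8 across.
R2C2 = 7: the only remaining digit allowed by both the 11 across and the 22 down.
R2C3 = 3 − 2 = 1 completes the 3 down.
R3C2 = 22 − 13 = 9 completes the 22 down.
R2C1 = 11 − 8 = 3 completes the 11 across.
R3C1 = 11 − 9 = 2 completes the 11 across.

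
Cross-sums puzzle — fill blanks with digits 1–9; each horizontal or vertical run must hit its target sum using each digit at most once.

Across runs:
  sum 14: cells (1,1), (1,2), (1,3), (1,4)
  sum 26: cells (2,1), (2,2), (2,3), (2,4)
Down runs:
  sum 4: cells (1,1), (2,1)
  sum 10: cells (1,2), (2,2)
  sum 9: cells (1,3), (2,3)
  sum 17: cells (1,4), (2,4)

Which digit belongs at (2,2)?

4 in 2 cells must be {1,3}; 17 in 2 cells must be {8,9}.
Only 8 fits (1,4) under both its across sum 14 and down sum 17.
The 26 across and the 4 down share only 3, so (2,1) = 3.
(2,4) = 17 − 8 = 9 completes the 17 down.
(1,1) = 4 − 3 = 1 completes the 4 down.
No cell is forced outright now. (2,2) can only be 6 or 8 (the digits allowed by both its 26 across and its 10 down). If (2,2) = 6: then (1,2) would have to be in {2,3} for the 14 across but in {4} for the 10 down — contradiction. So (2,2) = 8.

8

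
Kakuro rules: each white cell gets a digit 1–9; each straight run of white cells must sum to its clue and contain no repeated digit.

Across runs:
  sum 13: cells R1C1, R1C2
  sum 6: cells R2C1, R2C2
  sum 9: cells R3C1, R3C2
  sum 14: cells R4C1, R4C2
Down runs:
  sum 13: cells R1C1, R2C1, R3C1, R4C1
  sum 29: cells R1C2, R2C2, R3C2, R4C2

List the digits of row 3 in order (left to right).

2 7

29 in 4 cells must be {5,7,8,9}.
Only 5 fits R2C2 under both its across sum 6 and down sum 29.
R2C1 = 6 − 5 = 1 completes the 6 across.
Nothing is forced directly, so branch on R3C2, whose candidates are 7 or 8. If R3C2 = 8: then R3C1 would have to be in {1} for the 9 across but in {2,3,4,5,6,7} for the 13 down — contradiction. So R3C2 = 7.
R3C1 = 9 − 7 = 2 completes the 9 across.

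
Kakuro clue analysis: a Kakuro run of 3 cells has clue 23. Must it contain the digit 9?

The only way to make 23 from 3 distinct digits is {6,8,9}, which contains 9.

Yes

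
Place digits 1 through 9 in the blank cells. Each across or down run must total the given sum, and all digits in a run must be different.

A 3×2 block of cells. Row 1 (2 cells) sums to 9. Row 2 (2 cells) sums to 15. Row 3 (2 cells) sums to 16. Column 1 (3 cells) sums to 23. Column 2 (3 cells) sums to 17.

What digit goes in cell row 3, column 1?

9

16 in 2 cells must be {7,9}; 23 in 3 cells must be {6,8,9}.
The 16 across and the 23 down share only 9, so (3,1) = 9.
(3,2) = 16 − 9 = 7 completes the 16 across.
Nothing is forced directly, so branch on (1,1), whose candidates are 6 or 8. If (1,1) = 6: then (1,2) would have to be in {3} for the 9 across but in {1,2,4,6,8,9} for the 17 down — contradiction. So (1,1) = 8.
(1,2) = 9 − 8 = 1 completes the 9 across.
(2,1) = 23 − 17 = 6 completes the 23 down.
(2,2) = 15 − 6 = 9 completes the 15 across.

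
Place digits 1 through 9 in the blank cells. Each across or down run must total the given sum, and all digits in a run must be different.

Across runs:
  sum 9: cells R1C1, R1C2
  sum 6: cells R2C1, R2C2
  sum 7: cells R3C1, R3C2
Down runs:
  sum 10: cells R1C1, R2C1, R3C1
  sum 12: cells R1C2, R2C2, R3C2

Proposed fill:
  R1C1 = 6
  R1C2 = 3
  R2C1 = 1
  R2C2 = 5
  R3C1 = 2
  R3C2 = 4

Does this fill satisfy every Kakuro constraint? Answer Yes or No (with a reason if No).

No — the down run R1C1–R3C1 sums to 9, not 10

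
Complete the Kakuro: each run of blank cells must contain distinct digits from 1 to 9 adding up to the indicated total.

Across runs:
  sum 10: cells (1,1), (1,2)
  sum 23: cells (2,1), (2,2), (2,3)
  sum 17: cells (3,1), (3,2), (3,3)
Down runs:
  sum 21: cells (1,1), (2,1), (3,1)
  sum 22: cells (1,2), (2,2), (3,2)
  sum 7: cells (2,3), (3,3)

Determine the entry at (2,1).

23 in 3 cells must be {6,8,9}.
Only 6 fits (2,3) under both its across sum 23 and down sum 7.
(3,3) = 7 − 6 = 1 completes the 7 down.
Nothing is forced directly, so branch on (3,1), whose candidates are 7 or 9. If (3,1) = 7: that forces (3,2) = 9, (2,2) = 8, after which (1,2) would have to be in {1,2,3,4,6,7,8,9} for the 10 across but in {5} for the 22 down — contradiction. So (3,1) = 9.
(2,1) = 8: the only remaining digit allowed by both the 23 across and the 21 down.

8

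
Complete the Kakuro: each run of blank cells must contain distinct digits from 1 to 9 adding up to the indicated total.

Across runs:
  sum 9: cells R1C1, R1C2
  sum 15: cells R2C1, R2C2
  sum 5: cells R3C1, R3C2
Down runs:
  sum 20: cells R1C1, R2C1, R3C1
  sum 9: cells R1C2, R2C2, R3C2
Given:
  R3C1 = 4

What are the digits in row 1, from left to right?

7 2

R1C1 = 7: the only remaining digit allowed by both the 9 across and the 20 down.
R1C2 = 9 − 7 = 2 completes the 9 across.
R2C1 = 20 − 11 = 9 completes the 20 down.
R2C2 = 15 − 9 = 6 completes the 15 across.
R3C2 = 5 − 4 = 1 completes the 5 across.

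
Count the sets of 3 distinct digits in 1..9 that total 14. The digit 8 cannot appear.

3 distinct digits from 1–9 sum between 6 and 24.
Dropping sets that contain 8.
Enumerating: {1,4,9}, {1,6,7}, {2,3,9}, {2,5,7}, {3,4,7}, {3,5,6}.

6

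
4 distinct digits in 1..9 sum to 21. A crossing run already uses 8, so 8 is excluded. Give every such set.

4 distinct digits from 1–9 sum between 10 and 30.
Dropping sets that contain 8.

{1,4,7,9}; {1,5,6,9}; {2,3,7,9}; {2,4,6,9}; {3,4,5,9}; {3,5,6,7}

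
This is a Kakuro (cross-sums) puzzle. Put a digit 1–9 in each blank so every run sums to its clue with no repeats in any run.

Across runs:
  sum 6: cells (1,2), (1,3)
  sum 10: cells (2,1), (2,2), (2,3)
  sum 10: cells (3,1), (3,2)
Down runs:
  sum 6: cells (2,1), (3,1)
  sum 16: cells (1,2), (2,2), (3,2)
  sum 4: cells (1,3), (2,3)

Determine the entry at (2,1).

5

4 in 2 cells must be {1,3}.
The 6 across and the 4 down share only 1, so (1,3) = 1.
(2,3) = 4 − 1 = 3 completes the 4 down.
(1,2) = 6 − 1 = 5 completes the 6 across.
(2,2) = 2: the only remaining digit allowed by both the 10 across and the 16 down.
(3,2) = 16 − 7 = 9 completes the 16 down.
(2,1) = 10 − 5 = 5 completes the 10 across.
(3,1) = 10 − 9 = 1 completes the 10 across.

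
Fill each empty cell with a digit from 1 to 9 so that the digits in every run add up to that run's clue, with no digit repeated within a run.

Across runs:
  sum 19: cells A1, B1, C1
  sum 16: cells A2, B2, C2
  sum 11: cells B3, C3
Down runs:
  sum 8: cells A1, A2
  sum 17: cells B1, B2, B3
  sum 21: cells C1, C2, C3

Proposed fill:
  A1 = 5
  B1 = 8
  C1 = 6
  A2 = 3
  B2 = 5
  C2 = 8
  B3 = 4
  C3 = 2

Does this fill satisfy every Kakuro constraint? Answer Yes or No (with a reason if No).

No — the across run B3–C3 sums to 6, not 11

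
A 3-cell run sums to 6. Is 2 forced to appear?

Yes

The only way to make 6 from 3 distinct digits is {1,2,3}, which contains 2.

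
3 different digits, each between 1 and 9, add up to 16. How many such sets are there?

8

3 distinct digits from 1–9 sum between 6 and 24.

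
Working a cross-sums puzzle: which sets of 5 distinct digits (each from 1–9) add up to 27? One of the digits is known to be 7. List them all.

5 distinct digits from 1–9 sum between 15 and 35.
Keeping only sets containing 7.

{1,2,7,8,9}; {1,4,6,7,9}; {1,5,6,7,8}; {2,3,6,7,9}; {2,4,5,7,9}; {2,4,6,7,8}; {3,4,5,7,8}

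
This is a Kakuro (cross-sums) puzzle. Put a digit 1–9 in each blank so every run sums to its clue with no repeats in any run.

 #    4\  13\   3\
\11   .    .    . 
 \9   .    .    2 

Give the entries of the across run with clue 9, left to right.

4 in 2 cells must be {1,3}; 3 in 2 cells must be {1,2}.
R1C3 = 3 − 2 = 1 completes the 3 down.
R1C1 = 3: the only remaining digit allowed by both the 11 across and the 4 down.
R1C2 = 11 − 4 = 7 completes the 11 across.
R2C1 = 4 − 3 = 1 completes the 4 down.
R2C2 = 9 − 3 = 6 completes the 9 across.

1 6 2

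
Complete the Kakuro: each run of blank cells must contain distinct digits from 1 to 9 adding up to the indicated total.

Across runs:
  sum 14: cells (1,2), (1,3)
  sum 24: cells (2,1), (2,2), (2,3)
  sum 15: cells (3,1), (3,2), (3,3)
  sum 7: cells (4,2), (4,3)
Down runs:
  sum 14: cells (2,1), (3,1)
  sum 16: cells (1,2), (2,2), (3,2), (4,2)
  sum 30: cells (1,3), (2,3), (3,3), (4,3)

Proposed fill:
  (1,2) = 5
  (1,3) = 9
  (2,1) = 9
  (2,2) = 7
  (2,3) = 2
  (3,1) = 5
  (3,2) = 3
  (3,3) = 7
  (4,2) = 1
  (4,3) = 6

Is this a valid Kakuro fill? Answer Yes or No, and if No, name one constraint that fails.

No — the down run (1,3)–(4,3) sums to 24, not 30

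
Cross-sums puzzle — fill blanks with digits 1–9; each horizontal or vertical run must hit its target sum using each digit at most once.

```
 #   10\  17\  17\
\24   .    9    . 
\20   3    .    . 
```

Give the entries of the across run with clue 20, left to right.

24 in 3 cells must be {7,8,9}; 17 in 2 cells must be {8,9}.
R1C1 = 10 − 3 = 7 completes the 10 down.
R1C3 = 24 − 16 = 8 completes the 24 across.
R2C2 = 17 − 9 = 8 completes the 17 down.
R2C3 = 20 − 11 = 9 completes the 20 across.

3, 8, 9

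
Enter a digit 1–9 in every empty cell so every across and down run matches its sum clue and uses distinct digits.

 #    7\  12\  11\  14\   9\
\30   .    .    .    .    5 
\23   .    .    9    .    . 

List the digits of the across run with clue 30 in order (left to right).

R1C3 = 11 − 9 = 2 completes the 11 down.
R2C5 = 9 − 5 = 4 completes the 9 down.
R1C1 = 6: the only remaining digit allowed by both the 30 across and the 7 down.
R2C1 = 7 − 6 = 1 completes the 7 down.
R2C4 = 6: the only remaining digit allowed by both the 23 across and the 14 down.
R1C4 = 14 − 6 = 8 completes the 14 down.
R2C2 = 23 − 20 = 3 completes the 23 across.
R1C2 = 30 − 21 = 9 completes the 30 across.

6 9 2 8 5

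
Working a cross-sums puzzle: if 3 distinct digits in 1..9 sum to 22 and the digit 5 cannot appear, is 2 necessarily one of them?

No

The only way to make 22 from 3 distinct digits under that restriction is {6,7,9}, which does not contain 2.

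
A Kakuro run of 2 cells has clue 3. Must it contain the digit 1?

Yes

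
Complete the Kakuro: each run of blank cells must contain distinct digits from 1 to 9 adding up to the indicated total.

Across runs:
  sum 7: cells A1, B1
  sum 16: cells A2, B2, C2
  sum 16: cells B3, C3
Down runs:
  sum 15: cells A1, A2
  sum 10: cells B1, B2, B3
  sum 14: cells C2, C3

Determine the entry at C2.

16 in 2 cells must be {7,9}.
The 7 across and the 15 down share only 6, so A1 = 6.
B1 = 7 − 6 = 1 completes the 7 across.
A2 = 15 − 6 = 9 completes the 15 down.
B3 = 7: the only remaining digit allowed by both the 16 across and the 10 down.
C3 = 16 − 7 = 9 completes the 16 across.
B2 = 10 − 8 = 2 completes the 10 down.
C2 = 16 − 11 = 5 completes the 16 across.

5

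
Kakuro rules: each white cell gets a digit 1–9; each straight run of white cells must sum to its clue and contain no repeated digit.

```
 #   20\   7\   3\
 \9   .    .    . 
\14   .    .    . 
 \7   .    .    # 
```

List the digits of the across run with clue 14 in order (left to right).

9 4 1

7 in 3 cells must be {1,2,4}; 3 in 2 cells must be {1,2}.
Nothing is forced directly, so branch on R1C3, whose candidates are 1 or 2. If R1C3 = 1: that forces R1C2 = 2, R2C3 = 2, R1C1 = 6, R2C2 = 4, R3C1 = 5, after which R3C2 would have to be in {2} for the 7 across but in {1} for the 7 down — contradiction. So R1C3 = 2.
R2C3 = 3 − 2 = 1 completes the 3 down.
Given what's placed, R2C2 must be 4 to fit the 14 across and 7 down.
R1C2 = 1: the only remaining digit allowed by both the 9 across and the 7 down.
R2C1 = 14 − 5 = 9 completes the 14 across.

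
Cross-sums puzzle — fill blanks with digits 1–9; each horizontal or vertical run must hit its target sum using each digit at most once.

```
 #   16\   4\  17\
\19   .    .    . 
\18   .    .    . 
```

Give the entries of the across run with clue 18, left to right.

16 in 2 cells must be {7,9}; 4 in 2 cells must be {1,3}; 17 in 2 cells must be {8,9}.
The 19 across and the 4 down share only 3, so R1C2 = 3.
Given what's placed, R1C3 must be 9 to fit the 19 across and 17 down.
R2C2 = 4 − 3 = 1 completes the 4 down.
R2C3 = 17 − 9 = 8 completes the 17 down.
R1C1 = 19 − 12 = 7 completes the 19 across.
R2C1 = 18 − 9 = 9 completes the 18 across.

9 1 8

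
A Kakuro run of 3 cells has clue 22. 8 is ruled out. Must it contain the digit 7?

Yes

The only way to make 22 from 3 distinct digits under that restriction is {6,7,9}, which contains 7.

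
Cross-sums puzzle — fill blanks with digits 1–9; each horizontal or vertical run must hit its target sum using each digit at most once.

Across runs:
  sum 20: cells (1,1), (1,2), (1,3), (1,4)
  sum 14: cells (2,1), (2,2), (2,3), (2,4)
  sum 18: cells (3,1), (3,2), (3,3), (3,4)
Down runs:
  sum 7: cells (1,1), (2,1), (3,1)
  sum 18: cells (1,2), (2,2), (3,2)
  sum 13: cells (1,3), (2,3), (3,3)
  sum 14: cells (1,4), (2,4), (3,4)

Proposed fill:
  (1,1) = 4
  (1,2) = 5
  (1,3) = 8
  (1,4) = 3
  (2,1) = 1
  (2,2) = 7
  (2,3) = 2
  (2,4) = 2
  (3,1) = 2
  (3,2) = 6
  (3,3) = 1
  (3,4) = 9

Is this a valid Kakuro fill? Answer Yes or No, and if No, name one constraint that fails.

No — the down run (1,3)–(3,3) sums to 11, not 13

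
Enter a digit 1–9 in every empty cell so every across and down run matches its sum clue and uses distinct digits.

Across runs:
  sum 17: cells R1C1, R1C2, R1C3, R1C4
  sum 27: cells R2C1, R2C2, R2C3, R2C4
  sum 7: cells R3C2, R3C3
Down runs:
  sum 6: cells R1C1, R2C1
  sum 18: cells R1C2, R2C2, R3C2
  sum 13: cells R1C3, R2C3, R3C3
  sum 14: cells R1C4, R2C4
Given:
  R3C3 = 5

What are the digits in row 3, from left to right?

R3C2 = 7 − 5 = 2 completes the 7 across.

2 5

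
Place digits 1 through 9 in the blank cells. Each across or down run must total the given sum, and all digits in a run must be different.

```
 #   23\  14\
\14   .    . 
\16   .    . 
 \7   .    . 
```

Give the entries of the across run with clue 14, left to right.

16 in 2 cells must be {7,9}; 23 in 3 cells must be {6,8,9}.
The 16 across and the 23 down share only 9, so R2C1 = 9.
R2C2 = 16 − 9 = 7 completes the 16 across.
Given what's placed, R3C1 must be 6 to fit the 7 across and 23 down.
R3C2 = 7 − 6 = 1 completes the 7 across.
R1C1 = 23 − 15 = 8 completes the 23 down.
R1C2 = 14 − 8 = 6 completes the 14 across.

8, 6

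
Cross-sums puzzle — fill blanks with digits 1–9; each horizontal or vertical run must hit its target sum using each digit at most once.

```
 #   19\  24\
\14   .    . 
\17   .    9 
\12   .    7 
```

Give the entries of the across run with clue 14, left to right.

17 in 2 cells must be {8,9}; 24 in 3 cells must be {7,8,9}.
R1C2 = 24 − 16 = 8 completes the 24 down.
R2C1 = 17 − 9 = 8 completes the 17 across.
R3C1 = 12 − 7 = 5 completes the 12 across.
R1C1 = 14 − 8 = 6 completes the 14 across.

6 8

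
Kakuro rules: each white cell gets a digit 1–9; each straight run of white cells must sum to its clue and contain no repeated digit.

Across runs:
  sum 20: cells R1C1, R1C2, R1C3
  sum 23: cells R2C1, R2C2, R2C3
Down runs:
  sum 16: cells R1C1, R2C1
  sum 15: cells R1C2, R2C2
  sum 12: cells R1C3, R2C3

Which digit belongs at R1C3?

4

23 in 3 cells must be {6,8,9}; 16 in 2 cells must be {7,9}.
The 23 across and the 16 down share only 9, so R2C1 = 9.
Given what's placed, R2C3 must be 8 to fit the 23 across and 12 down.
R1C1 = 16 − 9 = 7 completes the 16 down.
R1C3 = 12 − 8 = 4 completes the 12 down.
R2C2 = 23 − 17 = 6 completes the 23 across.
R1C2 = 20 − 11 = 9 completes the 20 across.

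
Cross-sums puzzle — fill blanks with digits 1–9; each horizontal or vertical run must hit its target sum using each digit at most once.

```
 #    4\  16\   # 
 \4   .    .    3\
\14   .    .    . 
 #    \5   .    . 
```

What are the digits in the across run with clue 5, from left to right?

4 in 2 cells must be {1,3}; 3 in 2 cells must be {1,2}.
Nothing is forced directly, so branch on R2C3, whose candidates are 1 or 2. If R2C3 = 1: then R2C1 would have to be in {4,5,6,7,8,9} for the 14 across but in {1,3} for the 4 down — contradiction. So R2C3 = 2.
R2C1 = 3: the only remaining digit allowed by both the 14 across and the 4 down.
R2C2 = 14 − 5 = 9 completes the 14 across.
R3C3 = 3 − 2 = 1 completes the 3 down.
R1C1 = 4 − 3 = 1 completes the 4 down.
R1C2 = 4 − 1 = 3 completes the 4 across.
R3C2 = 5 − 1 = 4 completes the 5 across.

4 1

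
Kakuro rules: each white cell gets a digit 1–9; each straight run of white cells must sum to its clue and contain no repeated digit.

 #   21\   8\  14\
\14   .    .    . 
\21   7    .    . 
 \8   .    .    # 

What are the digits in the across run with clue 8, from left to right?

R2C2 = 5: the only remaining digit allowed by both the 21 across and the 8 down.
R2C3 = 21 − 12 = 9 completes the 21 across.
R1C3 = 14 − 9 = 5 completes the 14 down.
No cell is forced outright now. R1C1 can only be 6 or 8 (the digits allowed by both its 14 across and its 21 down). If R1C1 = 6: then R1C2 would have to be in {3} for the 14 across but in {1,2} for the 8 down — contradiction. So R1C1 = 8.
R1C2 = 14 − 13 = 1 completes the 14 across.
R3C1 = 21 − 15 = 6 completes the 21 down.
R3C2 = 8 − 6 = 2 completes the 8 across.

6 2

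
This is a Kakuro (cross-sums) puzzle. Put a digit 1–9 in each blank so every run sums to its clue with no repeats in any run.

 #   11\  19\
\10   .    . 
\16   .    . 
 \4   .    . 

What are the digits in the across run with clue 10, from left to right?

16 in 2 cells must be {7,9}; 4 in 2 cells must be {1,3}.
The 16 across and the 11 down share only 7, so R2C1 = 7.
R2C2 = 16 − 7 = 9 completes the 16 across.
Given what's placed, R3C2 must be 3 to fit the 4 across and 19 down.
R1C2 = 19 − 12 = 7 completes the 19 down.
R3C1 = 4 − 3 = 1 completes the 4 across.
R1C1 = 10 − 7 = 3 completes the 10 across.

3 7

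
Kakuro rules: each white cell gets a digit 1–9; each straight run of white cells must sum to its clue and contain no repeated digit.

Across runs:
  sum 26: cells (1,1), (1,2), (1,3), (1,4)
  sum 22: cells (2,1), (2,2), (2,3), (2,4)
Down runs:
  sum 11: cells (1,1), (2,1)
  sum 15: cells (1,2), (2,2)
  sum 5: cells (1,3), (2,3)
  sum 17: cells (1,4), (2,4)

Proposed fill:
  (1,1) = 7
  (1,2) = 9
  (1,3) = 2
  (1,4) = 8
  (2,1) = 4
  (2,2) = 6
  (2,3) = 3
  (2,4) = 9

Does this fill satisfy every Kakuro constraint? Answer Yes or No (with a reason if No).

Across: 7+9+2+8=26; 4+6+3+9=22. Down: 7+4=11; 9+6=15; 2+3=5; 8+9=17. No digit repeats within any run.

Yes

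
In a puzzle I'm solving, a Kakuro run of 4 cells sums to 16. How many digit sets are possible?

4 distinct digits from 1–9 sum between 10 and 30.

8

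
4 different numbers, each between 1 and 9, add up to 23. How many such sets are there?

9

4 distinct digits from 1–9 sum between 10 and 30.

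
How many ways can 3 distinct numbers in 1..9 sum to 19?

5

3 distinct digits from 1–9 sum between 6 and 24.
Enumerating: {2,8,9}, {3,7,9}, {4,6,9}, {4,7,8}, {5,6,8}.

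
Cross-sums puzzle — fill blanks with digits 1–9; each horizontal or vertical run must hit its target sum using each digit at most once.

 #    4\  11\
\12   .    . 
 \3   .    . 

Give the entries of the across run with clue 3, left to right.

1 2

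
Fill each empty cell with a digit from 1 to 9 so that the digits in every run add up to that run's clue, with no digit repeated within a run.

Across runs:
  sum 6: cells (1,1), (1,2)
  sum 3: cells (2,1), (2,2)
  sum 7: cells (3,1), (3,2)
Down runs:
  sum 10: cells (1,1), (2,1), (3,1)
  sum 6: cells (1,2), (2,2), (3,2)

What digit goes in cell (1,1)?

3 in 2 cells must be {1,2}; 6 in 3 cells must be {1,2,3}.
Nothing is forced directly, so branch on (1,2), whose candidates are 1 or 2. If (1,2) = 2: that forces (1,1) = 4, (2,1) = 1, after which (2,2) would have to be in {2} for the 3 across but in {1,3} for the 6 down — contradiction. So (1,2) = 1.
(1,1) = 6 − 1 = 5 completes the 6 across.
Given what's placed, (2,2) must be 2 to fit the 3 across and 6 down.
(3,2) = 6 − 3 = 3 completes the 6 down.
(2,1) = 3 − 2 = 1 completes the 3 across.
(3,1) = 7 − 3 = 4 completes the 7 across.

5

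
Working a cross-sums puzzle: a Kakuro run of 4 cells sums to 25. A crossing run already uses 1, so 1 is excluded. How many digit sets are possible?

5

4 distinct digits from 1–9 sum between 10 and 30.
Dropping sets that contain 1.
Enumerating: {2,6,8,9}, {3,5,8,9}, {3,6,7,9}, {4,5,7,9}, {4,6,7,8}.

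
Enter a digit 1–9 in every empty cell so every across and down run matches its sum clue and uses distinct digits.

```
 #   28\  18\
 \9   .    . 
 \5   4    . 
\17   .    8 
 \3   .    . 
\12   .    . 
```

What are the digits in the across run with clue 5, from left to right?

4 1

17 in 2 cells must be {8,9}; 3 in 2 cells must be {1,2}.
R2C2 = 5 − 4 = 1 completes the 5 across.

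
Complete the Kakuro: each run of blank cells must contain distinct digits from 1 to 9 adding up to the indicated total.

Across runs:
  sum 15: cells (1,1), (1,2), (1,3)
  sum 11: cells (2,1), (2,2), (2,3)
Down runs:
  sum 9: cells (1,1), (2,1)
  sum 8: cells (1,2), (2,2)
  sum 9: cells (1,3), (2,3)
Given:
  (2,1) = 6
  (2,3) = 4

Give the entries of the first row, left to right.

(1,1) = 9 − 6 = 3 completes the 9 down.
(1,3) = 9 − 4 = 5 completes the 9 down.
(2,2) = 11 − 10 = 1 completes the 11 across.
(1,2) = 15 − 8 = 7 completes the 15 across.

3 7 5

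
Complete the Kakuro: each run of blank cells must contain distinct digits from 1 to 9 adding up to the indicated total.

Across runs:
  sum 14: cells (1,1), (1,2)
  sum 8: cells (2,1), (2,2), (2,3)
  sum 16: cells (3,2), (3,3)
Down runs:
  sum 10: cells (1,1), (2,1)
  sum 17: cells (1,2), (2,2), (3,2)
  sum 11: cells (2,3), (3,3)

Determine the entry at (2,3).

4

16 in 2 cells must be {7,9}.
Nothing is forced directly, so branch on (3,2), whose candidates are 7 or 9. If (3,2) = 7: that forces (3,3) = 9, (2,3) = 2, (2,1) = 1, after which (2,2) would have to be in {5} for the 8 across but in {1,2,4,6,8,9} for the 17 down — contradiction. So (3,2) = 9.
(3,3) = 16 − 9 = 7 completes the 16 across.
(2,3) = 11 − 7 = 4 completes the 11 down.
No cell is forced outright now. (2,1) can only be 1 or 3 (the digits allowed by both its 8 across and its 10 down). If (2,1) = 3: then (1,1) would have to be in {5,6,8,9} for the 14 across but in {7} for the 10 down — contradiction. So (2,1) = 1.
(1,1) = 10 − 1 = 9 completes the 10 down.
(1,2) = 14 − 9 = 5 completes the 14 across.
(2,2) = 8 − 5 = 3 completes the 8 across.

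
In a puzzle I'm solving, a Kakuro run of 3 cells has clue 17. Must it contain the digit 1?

No

Counterexample: {2,6,9} sums to 17 without using 1.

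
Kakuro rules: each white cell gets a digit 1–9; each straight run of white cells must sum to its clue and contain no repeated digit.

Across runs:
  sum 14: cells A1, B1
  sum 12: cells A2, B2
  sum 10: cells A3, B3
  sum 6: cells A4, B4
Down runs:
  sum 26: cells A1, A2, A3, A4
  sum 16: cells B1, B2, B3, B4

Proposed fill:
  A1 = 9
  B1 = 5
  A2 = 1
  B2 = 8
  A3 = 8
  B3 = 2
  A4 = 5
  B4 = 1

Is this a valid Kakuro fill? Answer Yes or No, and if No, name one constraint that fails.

No — the down run A1–A4 sums to 23, not 26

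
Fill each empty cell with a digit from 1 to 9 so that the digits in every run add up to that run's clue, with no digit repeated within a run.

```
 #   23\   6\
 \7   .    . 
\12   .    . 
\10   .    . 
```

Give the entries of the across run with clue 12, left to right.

9, 3

23 in 3 cells must be {6,8,9}; 6 in 3 cells must be {1,2,3}.
The 7 across and the 23 down share only 6, so R1C1 = 6.
R1C2 = 7 − 6 = 1 completes the 7 across.
Given what's placed, R2C2 must be 3 to fit the 12 across and 6 down.
R3C2 = 6 − 4 = 2 completes the 6 down.
R2C1 = 12 − 3 = 9 completes the 12 across.
R3C1 = 10 − 2 = 8 completes the 10 across.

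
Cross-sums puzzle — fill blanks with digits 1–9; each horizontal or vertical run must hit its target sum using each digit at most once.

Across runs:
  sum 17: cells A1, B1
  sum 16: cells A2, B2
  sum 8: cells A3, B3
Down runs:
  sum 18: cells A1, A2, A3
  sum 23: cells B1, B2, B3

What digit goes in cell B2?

17 in 2 cells must be {8,9}; 16 in 2 cells must be {7,9}; 23 in 3 cells must be {6,8,9}.
The 16 across and the 23 down share only 9, so B2 = 9.
Given what's placed, B3 must be 6 to fit the 8 across and 23 down.
B1 = 23 − 15 = 8 completes the 23 down.
A2 = 16 − 9 = 7 completes the 16 across.
A3 = 8 − 6 = 2 completes the 8 across.
A1 = 17 − 8 = 9 completes the 17 across.

9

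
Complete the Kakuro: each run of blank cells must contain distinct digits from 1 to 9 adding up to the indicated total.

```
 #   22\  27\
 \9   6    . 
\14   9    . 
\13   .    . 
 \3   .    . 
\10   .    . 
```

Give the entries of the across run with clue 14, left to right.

9 5

3 in 2 cells must be {1,2}.
R1C2 = 9 − 6 = 3 completes the 9 across.
R2C2 = 14 − 9 = 5 completes the 14 across.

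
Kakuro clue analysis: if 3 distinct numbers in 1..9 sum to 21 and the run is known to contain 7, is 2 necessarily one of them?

No

Counterexample: {5,7,9} sums to 21 under that restriction without using 2.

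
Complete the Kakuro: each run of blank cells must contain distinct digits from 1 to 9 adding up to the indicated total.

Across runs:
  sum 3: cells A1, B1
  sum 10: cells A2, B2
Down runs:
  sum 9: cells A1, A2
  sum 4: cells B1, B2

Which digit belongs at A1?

3 in 2 cells must be {1,2}; 4 in 2 cells must be {1,3}.
The 3 across and the 4 down share only 1, so B1 = 1.
B2 = 4 − 1 = 3 completes the 4 down.
A1 = 3 − 1 = 2 completes the 3 across.
A2 = 10 − 3 = 7 completes the 10 across.

2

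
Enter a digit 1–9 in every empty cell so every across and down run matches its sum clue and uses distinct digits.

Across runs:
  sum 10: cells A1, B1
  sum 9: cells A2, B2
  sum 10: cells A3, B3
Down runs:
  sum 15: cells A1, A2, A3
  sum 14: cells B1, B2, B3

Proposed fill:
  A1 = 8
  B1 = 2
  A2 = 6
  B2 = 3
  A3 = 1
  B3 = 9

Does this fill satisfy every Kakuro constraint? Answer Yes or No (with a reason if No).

Across: 8+2=10; 6+3=9; 1+9=10. Down: 8+6+1=15; 2+3+9=14. No digit repeats within any run.

Yes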